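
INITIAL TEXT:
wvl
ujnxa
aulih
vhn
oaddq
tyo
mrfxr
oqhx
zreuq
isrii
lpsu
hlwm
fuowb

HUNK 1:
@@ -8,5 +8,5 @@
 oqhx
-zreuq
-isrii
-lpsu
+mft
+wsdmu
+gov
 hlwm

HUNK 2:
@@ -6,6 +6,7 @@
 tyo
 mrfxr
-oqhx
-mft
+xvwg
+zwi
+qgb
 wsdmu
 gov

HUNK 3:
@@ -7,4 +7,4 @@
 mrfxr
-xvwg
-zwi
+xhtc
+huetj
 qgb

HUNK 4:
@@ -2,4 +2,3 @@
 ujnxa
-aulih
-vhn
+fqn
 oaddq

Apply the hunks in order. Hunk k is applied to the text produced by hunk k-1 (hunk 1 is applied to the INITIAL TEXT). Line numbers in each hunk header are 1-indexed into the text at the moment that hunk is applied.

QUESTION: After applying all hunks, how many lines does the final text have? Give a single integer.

Hunk 1: at line 8 remove [zreuq,isrii,lpsu] add [mft,wsdmu,gov] -> 13 lines: wvl ujnxa aulih vhn oaddq tyo mrfxr oqhx mft wsdmu gov hlwm fuowb
Hunk 2: at line 6 remove [oqhx,mft] add [xvwg,zwi,qgb] -> 14 lines: wvl ujnxa aulih vhn oaddq tyo mrfxr xvwg zwi qgb wsdmu gov hlwm fuowb
Hunk 3: at line 7 remove [xvwg,zwi] add [xhtc,huetj] -> 14 lines: wvl ujnxa aulih vhn oaddq tyo mrfxr xhtc huetj qgb wsdmu gov hlwm fuowb
Hunk 4: at line 2 remove [aulih,vhn] add [fqn] -> 13 lines: wvl ujnxa fqn oaddq tyo mrfxr xhtc huetj qgb wsdmu gov hlwm fuowb
Final line count: 13

Answer: 13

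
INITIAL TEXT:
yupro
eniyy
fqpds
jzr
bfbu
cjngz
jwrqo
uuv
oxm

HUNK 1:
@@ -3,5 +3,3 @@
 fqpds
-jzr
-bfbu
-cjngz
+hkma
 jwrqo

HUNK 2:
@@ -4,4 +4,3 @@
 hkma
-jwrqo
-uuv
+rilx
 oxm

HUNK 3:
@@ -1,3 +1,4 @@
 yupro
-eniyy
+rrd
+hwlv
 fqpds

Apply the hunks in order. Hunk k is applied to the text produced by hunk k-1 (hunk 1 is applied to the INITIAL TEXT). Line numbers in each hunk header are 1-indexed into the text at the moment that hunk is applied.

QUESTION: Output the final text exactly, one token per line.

Hunk 1: at line 3 remove [jzr,bfbu,cjngz] add [hkma] -> 7 lines: yupro eniyy fqpds hkma jwrqo uuv oxm
Hunk 2: at line 4 remove [jwrqo,uuv] add [rilx] -> 6 lines: yupro eniyy fqpds hkma rilx oxm
Hunk 3: at line 1 remove [eniyy] add [rrd,hwlv] -> 7 lines: yupro rrd hwlv fqpds hkma rilx oxm

Answer: yupro
rrd
hwlv
fqpds
hkma
rilx
oxm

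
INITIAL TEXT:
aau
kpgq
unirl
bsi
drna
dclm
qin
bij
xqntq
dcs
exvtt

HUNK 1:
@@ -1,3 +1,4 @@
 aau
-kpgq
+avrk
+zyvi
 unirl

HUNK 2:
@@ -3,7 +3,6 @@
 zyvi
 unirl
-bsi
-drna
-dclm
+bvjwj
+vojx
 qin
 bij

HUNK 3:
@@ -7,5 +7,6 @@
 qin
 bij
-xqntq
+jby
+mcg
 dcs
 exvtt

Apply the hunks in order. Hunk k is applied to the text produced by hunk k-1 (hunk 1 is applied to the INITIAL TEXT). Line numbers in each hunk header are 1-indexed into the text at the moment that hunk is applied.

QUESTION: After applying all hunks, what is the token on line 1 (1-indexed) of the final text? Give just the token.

Hunk 1: at line 1 remove [kpgq] add [avrk,zyvi] -> 12 lines: aau avrk zyvi unirl bsi drna dclm qin bij xqntq dcs exvtt
Hunk 2: at line 3 remove [bsi,drna,dclm] add [bvjwj,vojx] -> 11 lines: aau avrk zyvi unirl bvjwj vojx qin bij xqntq dcs exvtt
Hunk 3: at line 7 remove [xqntq] add [jby,mcg] -> 12 lines: aau avrk zyvi unirl bvjwj vojx qin bij jby mcg dcs exvtt
Final line 1: aau

Answer: aau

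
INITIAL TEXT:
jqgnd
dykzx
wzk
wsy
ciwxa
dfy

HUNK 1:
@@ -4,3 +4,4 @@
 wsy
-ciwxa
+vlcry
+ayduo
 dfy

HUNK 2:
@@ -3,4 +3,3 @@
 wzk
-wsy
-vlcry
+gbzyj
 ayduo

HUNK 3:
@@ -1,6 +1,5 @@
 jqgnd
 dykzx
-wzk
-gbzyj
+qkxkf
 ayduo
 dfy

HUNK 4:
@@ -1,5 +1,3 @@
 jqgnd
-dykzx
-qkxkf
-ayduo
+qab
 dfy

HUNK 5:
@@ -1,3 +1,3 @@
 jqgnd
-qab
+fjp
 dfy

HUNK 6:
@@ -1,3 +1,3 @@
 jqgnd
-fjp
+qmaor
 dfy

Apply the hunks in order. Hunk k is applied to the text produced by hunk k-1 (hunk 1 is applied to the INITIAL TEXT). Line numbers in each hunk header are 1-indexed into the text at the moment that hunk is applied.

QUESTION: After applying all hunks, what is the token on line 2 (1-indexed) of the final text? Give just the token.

Hunk 1: at line 4 remove [ciwxa] add [vlcry,ayduo] -> 7 lines: jqgnd dykzx wzk wsy vlcry ayduo dfy
Hunk 2: at line 3 remove [wsy,vlcry] add [gbzyj] -> 6 lines: jqgnd dykzx wzk gbzyj ayduo dfy
Hunk 3: at line 1 remove [wzk,gbzyj] add [qkxkf] -> 5 lines: jqgnd dykzx qkxkf ayduo dfy
Hunk 4: at line 1 remove [dykzx,qkxkf,ayduo] add [qab] -> 3 lines: jqgnd qab dfy
Hunk 5: at line 1 remove [qab] add [fjp] -> 3 lines: jqgnd fjp dfy
Hunk 6: at line 1 remove [fjp] add [qmaor] -> 3 lines: jqgnd qmaor dfy
Final line 2: qmaor

Answer: qmaor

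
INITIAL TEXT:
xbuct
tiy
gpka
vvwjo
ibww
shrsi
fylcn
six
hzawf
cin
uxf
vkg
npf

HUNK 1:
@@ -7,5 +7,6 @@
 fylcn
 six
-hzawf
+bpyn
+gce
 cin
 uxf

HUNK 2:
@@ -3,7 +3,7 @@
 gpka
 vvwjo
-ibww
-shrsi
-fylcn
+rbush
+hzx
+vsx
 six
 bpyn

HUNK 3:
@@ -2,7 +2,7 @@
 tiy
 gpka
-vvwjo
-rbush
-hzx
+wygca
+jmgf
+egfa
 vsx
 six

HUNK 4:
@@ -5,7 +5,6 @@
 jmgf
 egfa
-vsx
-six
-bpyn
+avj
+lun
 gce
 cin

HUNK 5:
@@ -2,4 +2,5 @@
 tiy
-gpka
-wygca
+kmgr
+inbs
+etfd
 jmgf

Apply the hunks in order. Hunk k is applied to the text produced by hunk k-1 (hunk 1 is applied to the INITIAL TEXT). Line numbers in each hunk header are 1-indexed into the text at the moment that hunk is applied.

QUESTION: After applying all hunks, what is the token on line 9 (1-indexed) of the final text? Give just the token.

Answer: lun

Derivation:
Hunk 1: at line 7 remove [hzawf] add [bpyn,gce] -> 14 lines: xbuct tiy gpka vvwjo ibww shrsi fylcn six bpyn gce cin uxf vkg npf
Hunk 2: at line 3 remove [ibww,shrsi,fylcn] add [rbush,hzx,vsx] -> 14 lines: xbuct tiy gpka vvwjo rbush hzx vsx six bpyn gce cin uxf vkg npf
Hunk 3: at line 2 remove [vvwjo,rbush,hzx] add [wygca,jmgf,egfa] -> 14 lines: xbuct tiy gpka wygca jmgf egfa vsx six bpyn gce cin uxf vkg npf
Hunk 4: at line 5 remove [vsx,six,bpyn] add [avj,lun] -> 13 lines: xbuct tiy gpka wygca jmgf egfa avj lun gce cin uxf vkg npf
Hunk 5: at line 2 remove [gpka,wygca] add [kmgr,inbs,etfd] -> 14 lines: xbuct tiy kmgr inbs etfd jmgf egfa avj lun gce cin uxf vkg npf
Final line 9: lun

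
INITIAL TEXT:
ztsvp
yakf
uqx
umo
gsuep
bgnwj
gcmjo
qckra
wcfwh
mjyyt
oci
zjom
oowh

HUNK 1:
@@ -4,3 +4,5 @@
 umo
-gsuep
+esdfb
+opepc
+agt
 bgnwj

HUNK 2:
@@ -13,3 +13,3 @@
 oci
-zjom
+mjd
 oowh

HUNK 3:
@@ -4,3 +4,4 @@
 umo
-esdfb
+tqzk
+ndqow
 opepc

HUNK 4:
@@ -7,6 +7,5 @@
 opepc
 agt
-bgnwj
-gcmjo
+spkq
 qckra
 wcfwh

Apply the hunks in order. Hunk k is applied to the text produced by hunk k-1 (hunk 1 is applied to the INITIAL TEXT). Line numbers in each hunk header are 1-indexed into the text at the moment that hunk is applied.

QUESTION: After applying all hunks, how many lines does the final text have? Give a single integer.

Answer: 15

Derivation:
Hunk 1: at line 4 remove [gsuep] add [esdfb,opepc,agt] -> 15 lines: ztsvp yakf uqx umo esdfb opepc agt bgnwj gcmjo qckra wcfwh mjyyt oci zjom oowh
Hunk 2: at line 13 remove [zjom] add [mjd] -> 15 lines: ztsvp yakf uqx umo esdfb opepc agt bgnwj gcmjo qckra wcfwh mjyyt oci mjd oowh
Hunk 3: at line 4 remove [esdfb] add [tqzk,ndqow] -> 16 lines: ztsvp yakf uqx umo tqzk ndqow opepc agt bgnwj gcmjo qckra wcfwh mjyyt oci mjd oowh
Hunk 4: at line 7 remove [bgnwj,gcmjo] add [spkq] -> 15 lines: ztsvp yakf uqx umo tqzk ndqow opepc agt spkq qckra wcfwh mjyyt oci mjd oowh
Final line count: 15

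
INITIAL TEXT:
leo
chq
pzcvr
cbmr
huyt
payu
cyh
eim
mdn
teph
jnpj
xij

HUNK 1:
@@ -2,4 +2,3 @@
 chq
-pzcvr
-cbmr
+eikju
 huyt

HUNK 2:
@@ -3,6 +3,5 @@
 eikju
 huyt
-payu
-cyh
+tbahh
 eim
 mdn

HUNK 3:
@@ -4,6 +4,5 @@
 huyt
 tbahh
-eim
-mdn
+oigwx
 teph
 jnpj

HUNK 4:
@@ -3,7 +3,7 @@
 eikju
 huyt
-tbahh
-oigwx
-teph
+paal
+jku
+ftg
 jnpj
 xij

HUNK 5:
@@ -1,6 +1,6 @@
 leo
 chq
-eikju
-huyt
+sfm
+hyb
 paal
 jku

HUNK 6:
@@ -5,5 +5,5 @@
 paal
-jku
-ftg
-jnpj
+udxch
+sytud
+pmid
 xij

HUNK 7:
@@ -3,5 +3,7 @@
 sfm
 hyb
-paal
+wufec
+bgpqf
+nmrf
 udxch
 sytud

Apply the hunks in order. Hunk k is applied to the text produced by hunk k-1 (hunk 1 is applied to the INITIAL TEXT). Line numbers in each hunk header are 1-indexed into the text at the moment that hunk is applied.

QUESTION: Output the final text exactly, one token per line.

Hunk 1: at line 2 remove [pzcvr,cbmr] add [eikju] -> 11 lines: leo chq eikju huyt payu cyh eim mdn teph jnpj xij
Hunk 2: at line 3 remove [payu,cyh] add [tbahh] -> 10 lines: leo chq eikju huyt tbahh eim mdn teph jnpj xij
Hunk 3: at line 4 remove [eim,mdn] add [oigwx] -> 9 lines: leo chq eikju huyt tbahh oigwx teph jnpj xij
Hunk 4: at line 3 remove [tbahh,oigwx,teph] add [paal,jku,ftg] -> 9 lines: leo chq eikju huyt paal jku ftg jnpj xij
Hunk 5: at line 1 remove [eikju,huyt] add [sfm,hyb] -> 9 lines: leo chq sfm hyb paal jku ftg jnpj xij
Hunk 6: at line 5 remove [jku,ftg,jnpj] add [udxch,sytud,pmid] -> 9 lines: leo chq sfm hyb paal udxch sytud pmid xij
Hunk 7: at line 3 remove [paal] add [wufec,bgpqf,nmrf] -> 11 lines: leo chq sfm hyb wufec bgpqf nmrf udxch sytud pmid xij

Answer: leo
chq
sfm
hyb
wufec
bgpqf
nmrf
udxch
sytud
pmid
xij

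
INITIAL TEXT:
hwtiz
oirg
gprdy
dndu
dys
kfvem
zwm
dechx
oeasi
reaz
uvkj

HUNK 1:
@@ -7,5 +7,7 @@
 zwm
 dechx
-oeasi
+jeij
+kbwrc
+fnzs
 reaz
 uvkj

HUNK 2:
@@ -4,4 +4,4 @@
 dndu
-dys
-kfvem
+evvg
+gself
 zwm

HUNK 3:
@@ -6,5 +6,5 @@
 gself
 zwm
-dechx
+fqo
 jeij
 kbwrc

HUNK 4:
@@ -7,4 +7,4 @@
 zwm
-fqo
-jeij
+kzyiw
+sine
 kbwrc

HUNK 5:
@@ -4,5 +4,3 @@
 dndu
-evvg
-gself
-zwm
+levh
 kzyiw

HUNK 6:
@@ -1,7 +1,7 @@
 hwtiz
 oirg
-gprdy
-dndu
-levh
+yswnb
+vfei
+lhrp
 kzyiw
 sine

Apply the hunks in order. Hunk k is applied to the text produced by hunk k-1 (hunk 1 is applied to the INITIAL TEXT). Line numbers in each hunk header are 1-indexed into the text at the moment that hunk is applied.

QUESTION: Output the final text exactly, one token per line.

Hunk 1: at line 7 remove [oeasi] add [jeij,kbwrc,fnzs] -> 13 lines: hwtiz oirg gprdy dndu dys kfvem zwm dechx jeij kbwrc fnzs reaz uvkj
Hunk 2: at line 4 remove [dys,kfvem] add [evvg,gself] -> 13 lines: hwtiz oirg gprdy dndu evvg gself zwm dechx jeij kbwrc fnzs reaz uvkj
Hunk 3: at line 6 remove [dechx] add [fqo] -> 13 lines: hwtiz oirg gprdy dndu evvg gself zwm fqo jeij kbwrc fnzs reaz uvkj
Hunk 4: at line 7 remove [fqo,jeij] add [kzyiw,sine] -> 13 lines: hwtiz oirg gprdy dndu evvg gself zwm kzyiw sine kbwrc fnzs reaz uvkj
Hunk 5: at line 4 remove [evvg,gself,zwm] add [levh] -> 11 lines: hwtiz oirg gprdy dndu levh kzyiw sine kbwrc fnzs reaz uvkj
Hunk 6: at line 1 remove [gprdy,dndu,levh] add [yswnb,vfei,lhrp] -> 11 lines: hwtiz oirg yswnb vfei lhrp kzyiw sine kbwrc fnzs reaz uvkj

Answer: hwtiz
oirg
yswnb
vfei
lhrp
kzyiw
sine
kbwrc
fnzs
reaz
uvkj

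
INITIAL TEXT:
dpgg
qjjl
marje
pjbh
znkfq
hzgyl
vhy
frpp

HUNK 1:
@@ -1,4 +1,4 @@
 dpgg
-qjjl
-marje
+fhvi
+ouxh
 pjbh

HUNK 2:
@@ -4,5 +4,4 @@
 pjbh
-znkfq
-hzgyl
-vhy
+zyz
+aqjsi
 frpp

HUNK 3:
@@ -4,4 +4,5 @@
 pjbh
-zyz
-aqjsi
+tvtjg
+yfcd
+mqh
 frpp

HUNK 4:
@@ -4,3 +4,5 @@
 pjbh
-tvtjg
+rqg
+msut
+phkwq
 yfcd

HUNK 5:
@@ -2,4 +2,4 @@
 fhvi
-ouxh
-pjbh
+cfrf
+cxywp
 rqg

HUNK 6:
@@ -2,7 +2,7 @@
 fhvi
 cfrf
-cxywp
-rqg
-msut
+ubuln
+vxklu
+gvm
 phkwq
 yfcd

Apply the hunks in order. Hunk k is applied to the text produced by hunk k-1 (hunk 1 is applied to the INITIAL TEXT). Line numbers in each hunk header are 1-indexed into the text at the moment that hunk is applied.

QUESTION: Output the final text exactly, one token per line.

Hunk 1: at line 1 remove [qjjl,marje] add [fhvi,ouxh] -> 8 lines: dpgg fhvi ouxh pjbh znkfq hzgyl vhy frpp
Hunk 2: at line 4 remove [znkfq,hzgyl,vhy] add [zyz,aqjsi] -> 7 lines: dpgg fhvi ouxh pjbh zyz aqjsi frpp
Hunk 3: at line 4 remove [zyz,aqjsi] add [tvtjg,yfcd,mqh] -> 8 lines: dpgg fhvi ouxh pjbh tvtjg yfcd mqh frpp
Hunk 4: at line 4 remove [tvtjg] add [rqg,msut,phkwq] -> 10 lines: dpgg fhvi ouxh pjbh rqg msut phkwq yfcd mqh frpp
Hunk 5: at line 2 remove [ouxh,pjbh] add [cfrf,cxywp] -> 10 lines: dpgg fhvi cfrf cxywp rqg msut phkwq yfcd mqh frpp
Hunk 6: at line 2 remove [cxywp,rqg,msut] add [ubuln,vxklu,gvm] -> 10 lines: dpgg fhvi cfrf ubuln vxklu gvm phkwq yfcd mqh frpp

Answer: dpgg
fhvi
cfrf
ubuln
vxklu
gvm
phkwq
yfcd
mqh
frpp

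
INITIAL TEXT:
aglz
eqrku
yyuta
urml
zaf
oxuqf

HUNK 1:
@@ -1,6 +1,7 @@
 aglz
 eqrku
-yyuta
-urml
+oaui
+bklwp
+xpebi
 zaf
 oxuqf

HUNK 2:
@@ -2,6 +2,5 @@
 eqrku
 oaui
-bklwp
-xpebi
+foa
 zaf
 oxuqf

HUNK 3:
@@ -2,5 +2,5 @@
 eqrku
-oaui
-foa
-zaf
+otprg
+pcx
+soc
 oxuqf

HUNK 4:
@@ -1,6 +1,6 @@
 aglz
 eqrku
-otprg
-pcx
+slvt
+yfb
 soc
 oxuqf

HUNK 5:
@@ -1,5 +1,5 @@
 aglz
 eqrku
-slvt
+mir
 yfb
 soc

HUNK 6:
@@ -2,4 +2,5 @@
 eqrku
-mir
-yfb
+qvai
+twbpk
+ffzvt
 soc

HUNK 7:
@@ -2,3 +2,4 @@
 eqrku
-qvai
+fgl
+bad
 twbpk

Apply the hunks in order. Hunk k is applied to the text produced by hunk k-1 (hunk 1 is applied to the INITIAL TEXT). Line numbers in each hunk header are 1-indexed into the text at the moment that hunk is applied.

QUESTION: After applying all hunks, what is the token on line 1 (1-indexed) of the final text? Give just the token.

Hunk 1: at line 1 remove [yyuta,urml] add [oaui,bklwp,xpebi] -> 7 lines: aglz eqrku oaui bklwp xpebi zaf oxuqf
Hunk 2: at line 2 remove [bklwp,xpebi] add [foa] -> 6 lines: aglz eqrku oaui foa zaf oxuqf
Hunk 3: at line 2 remove [oaui,foa,zaf] add [otprg,pcx,soc] -> 6 lines: aglz eqrku otprg pcx soc oxuqf
Hunk 4: at line 1 remove [otprg,pcx] add [slvt,yfb] -> 6 lines: aglz eqrku slvt yfb soc oxuqf
Hunk 5: at line 1 remove [slvt] add [mir] -> 6 lines: aglz eqrku mir yfb soc oxuqf
Hunk 6: at line 2 remove [mir,yfb] add [qvai,twbpk,ffzvt] -> 7 lines: aglz eqrku qvai twbpk ffzvt soc oxuqf
Hunk 7: at line 2 remove [qvai] add [fgl,bad] -> 8 lines: aglz eqrku fgl bad twbpk ffzvt soc oxuqf
Final line 1: aglz

Answer: aglz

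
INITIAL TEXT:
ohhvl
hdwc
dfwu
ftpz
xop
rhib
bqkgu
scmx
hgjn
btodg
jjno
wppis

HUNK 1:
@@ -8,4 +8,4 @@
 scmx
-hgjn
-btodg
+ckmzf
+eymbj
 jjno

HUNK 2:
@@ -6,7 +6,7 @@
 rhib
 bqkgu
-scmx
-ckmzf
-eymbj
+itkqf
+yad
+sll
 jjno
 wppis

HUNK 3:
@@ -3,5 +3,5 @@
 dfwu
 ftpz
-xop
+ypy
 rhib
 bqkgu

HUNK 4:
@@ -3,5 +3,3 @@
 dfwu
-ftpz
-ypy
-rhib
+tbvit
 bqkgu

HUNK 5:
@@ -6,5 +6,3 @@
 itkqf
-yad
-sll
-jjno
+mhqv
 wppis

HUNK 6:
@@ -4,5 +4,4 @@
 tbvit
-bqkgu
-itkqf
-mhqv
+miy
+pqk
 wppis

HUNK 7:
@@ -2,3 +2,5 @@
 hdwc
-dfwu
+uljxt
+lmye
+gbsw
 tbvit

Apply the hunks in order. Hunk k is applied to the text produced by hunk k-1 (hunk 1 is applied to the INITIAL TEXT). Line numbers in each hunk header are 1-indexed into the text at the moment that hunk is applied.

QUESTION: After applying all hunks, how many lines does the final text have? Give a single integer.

Answer: 9

Derivation:
Hunk 1: at line 8 remove [hgjn,btodg] add [ckmzf,eymbj] -> 12 lines: ohhvl hdwc dfwu ftpz xop rhib bqkgu scmx ckmzf eymbj jjno wppis
Hunk 2: at line 6 remove [scmx,ckmzf,eymbj] add [itkqf,yad,sll] -> 12 lines: ohhvl hdwc dfwu ftpz xop rhib bqkgu itkqf yad sll jjno wppis
Hunk 3: at line 3 remove [xop] add [ypy] -> 12 lines: ohhvl hdwc dfwu ftpz ypy rhib bqkgu itkqf yad sll jjno wppis
Hunk 4: at line 3 remove [ftpz,ypy,rhib] add [tbvit] -> 10 lines: ohhvl hdwc dfwu tbvit bqkgu itkqf yad sll jjno wppis
Hunk 5: at line 6 remove [yad,sll,jjno] add [mhqv] -> 8 lines: ohhvl hdwc dfwu tbvit bqkgu itkqf mhqv wppis
Hunk 6: at line 4 remove [bqkgu,itkqf,mhqv] add [miy,pqk] -> 7 lines: ohhvl hdwc dfwu tbvit miy pqk wppis
Hunk 7: at line 2 remove [dfwu] add [uljxt,lmye,gbsw] -> 9 lines: ohhvl hdwc uljxt lmye gbsw tbvit miy pqk wppis
Final line count: 9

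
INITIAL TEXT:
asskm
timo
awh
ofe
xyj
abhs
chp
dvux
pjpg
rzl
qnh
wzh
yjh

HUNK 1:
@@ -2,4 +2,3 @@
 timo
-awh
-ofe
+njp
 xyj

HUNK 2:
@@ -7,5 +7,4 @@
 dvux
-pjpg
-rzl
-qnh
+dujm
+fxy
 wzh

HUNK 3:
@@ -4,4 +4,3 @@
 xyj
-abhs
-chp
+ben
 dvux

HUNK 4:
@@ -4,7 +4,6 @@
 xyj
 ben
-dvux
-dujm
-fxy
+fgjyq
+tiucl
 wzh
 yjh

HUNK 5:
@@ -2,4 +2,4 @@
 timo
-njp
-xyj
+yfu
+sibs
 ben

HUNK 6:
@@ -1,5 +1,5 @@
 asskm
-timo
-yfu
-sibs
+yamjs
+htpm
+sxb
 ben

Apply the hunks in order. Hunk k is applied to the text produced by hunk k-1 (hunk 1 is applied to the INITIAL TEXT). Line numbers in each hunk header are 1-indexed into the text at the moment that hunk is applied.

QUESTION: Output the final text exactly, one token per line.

Answer: asskm
yamjs
htpm
sxb
ben
fgjyq
tiucl
wzh
yjh

Derivation:
Hunk 1: at line 2 remove [awh,ofe] add [njp] -> 12 lines: asskm timo njp xyj abhs chp dvux pjpg rzl qnh wzh yjh
Hunk 2: at line 7 remove [pjpg,rzl,qnh] add [dujm,fxy] -> 11 lines: asskm timo njp xyj abhs chp dvux dujm fxy wzh yjh
Hunk 3: at line 4 remove [abhs,chp] add [ben] -> 10 lines: asskm timo njp xyj ben dvux dujm fxy wzh yjh
Hunk 4: at line 4 remove [dvux,dujm,fxy] add [fgjyq,tiucl] -> 9 lines: asskm timo njp xyj ben fgjyq tiucl wzh yjh
Hunk 5: at line 2 remove [njp,xyj] add [yfu,sibs] -> 9 lines: asskm timo yfu sibs ben fgjyq tiucl wzh yjh
Hunk 6: at line 1 remove [timo,yfu,sibs] add [yamjs,htpm,sxb] -> 9 lines: asskm yamjs htpm sxb ben fgjyq tiucl wzh yjh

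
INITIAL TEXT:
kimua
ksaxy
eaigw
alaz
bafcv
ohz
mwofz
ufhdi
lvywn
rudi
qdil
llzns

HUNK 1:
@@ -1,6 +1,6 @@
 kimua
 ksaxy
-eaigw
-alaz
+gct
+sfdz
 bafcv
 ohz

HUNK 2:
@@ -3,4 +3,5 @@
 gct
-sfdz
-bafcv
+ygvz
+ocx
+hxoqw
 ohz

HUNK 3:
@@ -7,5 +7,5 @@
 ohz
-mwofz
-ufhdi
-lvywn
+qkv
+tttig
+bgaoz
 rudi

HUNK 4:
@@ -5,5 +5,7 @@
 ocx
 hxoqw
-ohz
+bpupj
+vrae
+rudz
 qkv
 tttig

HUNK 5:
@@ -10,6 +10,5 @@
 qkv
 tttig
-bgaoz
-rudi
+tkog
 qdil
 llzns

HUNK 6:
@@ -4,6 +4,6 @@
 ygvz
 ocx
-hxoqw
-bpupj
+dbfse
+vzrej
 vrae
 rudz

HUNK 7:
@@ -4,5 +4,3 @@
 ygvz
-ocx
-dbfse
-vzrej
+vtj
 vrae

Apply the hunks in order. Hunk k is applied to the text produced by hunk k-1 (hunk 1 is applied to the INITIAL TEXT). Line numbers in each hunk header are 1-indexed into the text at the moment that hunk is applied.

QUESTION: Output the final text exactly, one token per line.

Hunk 1: at line 1 remove [eaigw,alaz] add [gct,sfdz] -> 12 lines: kimua ksaxy gct sfdz bafcv ohz mwofz ufhdi lvywn rudi qdil llzns
Hunk 2: at line 3 remove [sfdz,bafcv] add [ygvz,ocx,hxoqw] -> 13 lines: kimua ksaxy gct ygvz ocx hxoqw ohz mwofz ufhdi lvywn rudi qdil llzns
Hunk 3: at line 7 remove [mwofz,ufhdi,lvywn] add [qkv,tttig,bgaoz] -> 13 lines: kimua ksaxy gct ygvz ocx hxoqw ohz qkv tttig bgaoz rudi qdil llzns
Hunk 4: at line 5 remove [ohz] add [bpupj,vrae,rudz] -> 15 lines: kimua ksaxy gct ygvz ocx hxoqw bpupj vrae rudz qkv tttig bgaoz rudi qdil llzns
Hunk 5: at line 10 remove [bgaoz,rudi] add [tkog] -> 14 lines: kimua ksaxy gct ygvz ocx hxoqw bpupj vrae rudz qkv tttig tkog qdil llzns
Hunk 6: at line 4 remove [hxoqw,bpupj] add [dbfse,vzrej] -> 14 lines: kimua ksaxy gct ygvz ocx dbfse vzrej vrae rudz qkv tttig tkog qdil llzns
Hunk 7: at line 4 remove [ocx,dbfse,vzrej] add [vtj] -> 12 lines: kimua ksaxy gct ygvz vtj vrae rudz qkv tttig tkog qdil llzns

Answer: kimua
ksaxy
gct
ygvz
vtj
vrae
rudz
qkv
tttig
tkog
qdil
llzns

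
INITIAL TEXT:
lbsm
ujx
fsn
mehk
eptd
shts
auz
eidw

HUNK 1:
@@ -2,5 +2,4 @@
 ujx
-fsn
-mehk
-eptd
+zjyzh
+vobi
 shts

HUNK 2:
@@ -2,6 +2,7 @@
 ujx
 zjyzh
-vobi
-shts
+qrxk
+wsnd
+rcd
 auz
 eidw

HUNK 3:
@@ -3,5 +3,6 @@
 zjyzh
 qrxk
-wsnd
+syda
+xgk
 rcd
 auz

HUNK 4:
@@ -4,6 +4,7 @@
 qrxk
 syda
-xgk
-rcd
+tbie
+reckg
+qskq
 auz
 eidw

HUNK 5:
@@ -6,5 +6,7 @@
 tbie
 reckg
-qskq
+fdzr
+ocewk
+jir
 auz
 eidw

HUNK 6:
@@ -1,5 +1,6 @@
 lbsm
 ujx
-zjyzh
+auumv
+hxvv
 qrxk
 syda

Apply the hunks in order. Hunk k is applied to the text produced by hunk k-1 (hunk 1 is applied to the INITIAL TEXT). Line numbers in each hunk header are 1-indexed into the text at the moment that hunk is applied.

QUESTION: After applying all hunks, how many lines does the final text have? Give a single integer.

Answer: 13

Derivation:
Hunk 1: at line 2 remove [fsn,mehk,eptd] add [zjyzh,vobi] -> 7 lines: lbsm ujx zjyzh vobi shts auz eidw
Hunk 2: at line 2 remove [vobi,shts] add [qrxk,wsnd,rcd] -> 8 lines: lbsm ujx zjyzh qrxk wsnd rcd auz eidw
Hunk 3: at line 3 remove [wsnd] add [syda,xgk] -> 9 lines: lbsm ujx zjyzh qrxk syda xgk rcd auz eidw
Hunk 4: at line 4 remove [xgk,rcd] add [tbie,reckg,qskq] -> 10 lines: lbsm ujx zjyzh qrxk syda tbie reckg qskq auz eidw
Hunk 5: at line 6 remove [qskq] add [fdzr,ocewk,jir] -> 12 lines: lbsm ujx zjyzh qrxk syda tbie reckg fdzr ocewk jir auz eidw
Hunk 6: at line 1 remove [zjyzh] add [auumv,hxvv] -> 13 lines: lbsm ujx auumv hxvv qrxk syda tbie reckg fdzr ocewk jir auz eidw
Final line count: 13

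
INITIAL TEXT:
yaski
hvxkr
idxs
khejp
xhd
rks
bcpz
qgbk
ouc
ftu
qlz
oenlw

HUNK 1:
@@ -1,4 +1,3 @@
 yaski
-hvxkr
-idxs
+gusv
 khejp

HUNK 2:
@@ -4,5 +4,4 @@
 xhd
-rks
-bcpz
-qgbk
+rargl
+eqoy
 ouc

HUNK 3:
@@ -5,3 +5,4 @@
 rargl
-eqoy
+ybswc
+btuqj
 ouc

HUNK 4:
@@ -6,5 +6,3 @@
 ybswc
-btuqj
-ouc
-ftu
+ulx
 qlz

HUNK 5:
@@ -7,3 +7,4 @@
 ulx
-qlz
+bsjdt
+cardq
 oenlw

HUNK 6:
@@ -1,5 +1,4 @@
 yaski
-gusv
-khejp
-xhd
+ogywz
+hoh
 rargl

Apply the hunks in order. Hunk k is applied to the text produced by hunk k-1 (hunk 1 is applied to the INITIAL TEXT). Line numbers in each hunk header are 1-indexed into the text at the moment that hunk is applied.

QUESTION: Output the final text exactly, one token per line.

Answer: yaski
ogywz
hoh
rargl
ybswc
ulx
bsjdt
cardq
oenlw

Derivation:
Hunk 1: at line 1 remove [hvxkr,idxs] add [gusv] -> 11 lines: yaski gusv khejp xhd rks bcpz qgbk ouc ftu qlz oenlw
Hunk 2: at line 4 remove [rks,bcpz,qgbk] add [rargl,eqoy] -> 10 lines: yaski gusv khejp xhd rargl eqoy ouc ftu qlz oenlw
Hunk 3: at line 5 remove [eqoy] add [ybswc,btuqj] -> 11 lines: yaski gusv khejp xhd rargl ybswc btuqj ouc ftu qlz oenlw
Hunk 4: at line 6 remove [btuqj,ouc,ftu] add [ulx] -> 9 lines: yaski gusv khejp xhd rargl ybswc ulx qlz oenlw
Hunk 5: at line 7 remove [qlz] add [bsjdt,cardq] -> 10 lines: yaski gusv khejp xhd rargl ybswc ulx bsjdt cardq oenlw
Hunk 6: at line 1 remove [gusv,khejp,xhd] add [ogywz,hoh] -> 9 lines: yaski ogywz hoh rargl ybswc ulx bsjdt cardq oenlw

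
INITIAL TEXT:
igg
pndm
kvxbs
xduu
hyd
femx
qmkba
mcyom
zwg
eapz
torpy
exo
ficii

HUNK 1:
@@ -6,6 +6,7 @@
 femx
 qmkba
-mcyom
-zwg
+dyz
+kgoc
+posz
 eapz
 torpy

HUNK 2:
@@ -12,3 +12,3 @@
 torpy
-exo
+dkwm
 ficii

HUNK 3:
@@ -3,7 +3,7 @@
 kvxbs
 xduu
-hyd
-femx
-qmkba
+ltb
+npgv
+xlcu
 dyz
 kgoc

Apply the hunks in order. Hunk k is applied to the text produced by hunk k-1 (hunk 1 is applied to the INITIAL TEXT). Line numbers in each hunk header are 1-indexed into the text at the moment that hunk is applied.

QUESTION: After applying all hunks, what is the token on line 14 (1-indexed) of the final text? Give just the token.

Hunk 1: at line 6 remove [mcyom,zwg] add [dyz,kgoc,posz] -> 14 lines: igg pndm kvxbs xduu hyd femx qmkba dyz kgoc posz eapz torpy exo ficii
Hunk 2: at line 12 remove [exo] add [dkwm] -> 14 lines: igg pndm kvxbs xduu hyd femx qmkba dyz kgoc posz eapz torpy dkwm ficii
Hunk 3: at line 3 remove [hyd,femx,qmkba] add [ltb,npgv,xlcu] -> 14 lines: igg pndm kvxbs xduu ltb npgv xlcu dyz kgoc posz eapz torpy dkwm ficii
Final line 14: ficii

Answer: ficii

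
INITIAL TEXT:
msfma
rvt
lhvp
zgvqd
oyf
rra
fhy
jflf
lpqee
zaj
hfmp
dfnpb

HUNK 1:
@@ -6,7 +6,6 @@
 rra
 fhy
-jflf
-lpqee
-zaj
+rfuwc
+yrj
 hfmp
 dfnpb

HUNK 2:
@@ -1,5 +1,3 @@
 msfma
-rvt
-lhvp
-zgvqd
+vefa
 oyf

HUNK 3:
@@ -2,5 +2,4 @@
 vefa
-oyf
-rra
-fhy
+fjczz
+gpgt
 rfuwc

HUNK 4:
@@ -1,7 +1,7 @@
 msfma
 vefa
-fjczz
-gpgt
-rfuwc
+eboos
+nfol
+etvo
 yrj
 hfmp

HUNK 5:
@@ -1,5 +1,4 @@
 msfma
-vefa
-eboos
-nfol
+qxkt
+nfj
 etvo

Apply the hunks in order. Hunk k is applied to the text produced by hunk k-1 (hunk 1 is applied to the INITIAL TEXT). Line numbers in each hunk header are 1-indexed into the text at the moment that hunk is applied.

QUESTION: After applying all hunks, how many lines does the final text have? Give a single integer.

Answer: 7

Derivation:
Hunk 1: at line 6 remove [jflf,lpqee,zaj] add [rfuwc,yrj] -> 11 lines: msfma rvt lhvp zgvqd oyf rra fhy rfuwc yrj hfmp dfnpb
Hunk 2: at line 1 remove [rvt,lhvp,zgvqd] add [vefa] -> 9 lines: msfma vefa oyf rra fhy rfuwc yrj hfmp dfnpb
Hunk 3: at line 2 remove [oyf,rra,fhy] add [fjczz,gpgt] -> 8 lines: msfma vefa fjczz gpgt rfuwc yrj hfmp dfnpb
Hunk 4: at line 1 remove [fjczz,gpgt,rfuwc] add [eboos,nfol,etvo] -> 8 lines: msfma vefa eboos nfol etvo yrj hfmp dfnpb
Hunk 5: at line 1 remove [vefa,eboos,nfol] add [qxkt,nfj] -> 7 lines: msfma qxkt nfj etvo yrj hfmp dfnpb
Final line count: 7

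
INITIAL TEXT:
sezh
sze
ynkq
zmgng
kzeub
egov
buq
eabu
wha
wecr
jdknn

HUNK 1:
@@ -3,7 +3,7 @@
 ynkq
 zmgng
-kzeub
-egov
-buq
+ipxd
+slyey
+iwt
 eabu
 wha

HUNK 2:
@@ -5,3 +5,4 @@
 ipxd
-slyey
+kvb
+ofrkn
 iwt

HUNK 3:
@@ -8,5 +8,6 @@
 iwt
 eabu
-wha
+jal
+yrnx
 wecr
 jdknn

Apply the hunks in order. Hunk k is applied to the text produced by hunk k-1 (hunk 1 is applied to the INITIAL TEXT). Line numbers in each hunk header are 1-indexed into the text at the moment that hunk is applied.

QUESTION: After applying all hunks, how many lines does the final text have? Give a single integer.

Hunk 1: at line 3 remove [kzeub,egov,buq] add [ipxd,slyey,iwt] -> 11 lines: sezh sze ynkq zmgng ipxd slyey iwt eabu wha wecr jdknn
Hunk 2: at line 5 remove [slyey] add [kvb,ofrkn] -> 12 lines: sezh sze ynkq zmgng ipxd kvb ofrkn iwt eabu wha wecr jdknn
Hunk 3: at line 8 remove [wha] add [jal,yrnx] -> 13 lines: sezh sze ynkq zmgng ipxd kvb ofrkn iwt eabu jal yrnx wecr jdknn
Final line count: 13

Answer: 13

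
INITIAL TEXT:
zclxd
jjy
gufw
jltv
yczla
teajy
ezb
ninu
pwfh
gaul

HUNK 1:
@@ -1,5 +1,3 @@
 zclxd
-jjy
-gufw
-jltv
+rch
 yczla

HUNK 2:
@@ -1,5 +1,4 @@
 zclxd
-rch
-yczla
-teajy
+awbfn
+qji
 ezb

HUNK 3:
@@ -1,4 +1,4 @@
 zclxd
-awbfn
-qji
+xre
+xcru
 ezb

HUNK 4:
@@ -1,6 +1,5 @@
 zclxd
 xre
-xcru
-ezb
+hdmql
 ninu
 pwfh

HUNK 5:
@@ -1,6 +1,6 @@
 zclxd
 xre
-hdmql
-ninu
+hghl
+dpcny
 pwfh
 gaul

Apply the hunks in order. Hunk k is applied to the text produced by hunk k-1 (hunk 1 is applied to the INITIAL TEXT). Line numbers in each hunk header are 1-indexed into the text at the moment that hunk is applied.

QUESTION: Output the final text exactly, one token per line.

Hunk 1: at line 1 remove [jjy,gufw,jltv] add [rch] -> 8 lines: zclxd rch yczla teajy ezb ninu pwfh gaul
Hunk 2: at line 1 remove [rch,yczla,teajy] add [awbfn,qji] -> 7 lines: zclxd awbfn qji ezb ninu pwfh gaul
Hunk 3: at line 1 remove [awbfn,qji] add [xre,xcru] -> 7 lines: zclxd xre xcru ezb ninu pwfh gaul
Hunk 4: at line 1 remove [xcru,ezb] add [hdmql] -> 6 lines: zclxd xre hdmql ninu pwfh gaul
Hunk 5: at line 1 remove [hdmql,ninu] add [hghl,dpcny] -> 6 lines: zclxd xre hghl dpcny pwfh gaul

Answer: zclxd
xre
hghl
dpcny
pwfh
gaul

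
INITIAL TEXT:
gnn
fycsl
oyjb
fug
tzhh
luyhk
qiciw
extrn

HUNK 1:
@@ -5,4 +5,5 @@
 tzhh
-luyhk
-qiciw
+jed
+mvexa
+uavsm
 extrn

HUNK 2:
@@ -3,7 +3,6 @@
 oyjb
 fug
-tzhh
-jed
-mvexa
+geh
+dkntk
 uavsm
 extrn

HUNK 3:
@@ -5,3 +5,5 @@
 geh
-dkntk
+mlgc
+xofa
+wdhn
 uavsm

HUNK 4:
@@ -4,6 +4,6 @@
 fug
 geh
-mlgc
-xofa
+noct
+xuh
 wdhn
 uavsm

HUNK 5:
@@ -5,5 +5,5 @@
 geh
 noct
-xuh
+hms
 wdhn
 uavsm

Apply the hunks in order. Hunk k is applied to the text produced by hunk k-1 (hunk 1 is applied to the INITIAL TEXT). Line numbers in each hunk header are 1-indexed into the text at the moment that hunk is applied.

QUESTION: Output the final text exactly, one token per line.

Answer: gnn
fycsl
oyjb
fug
geh
noct
hms
wdhn
uavsm
extrn

Derivation:
Hunk 1: at line 5 remove [luyhk,qiciw] add [jed,mvexa,uavsm] -> 9 lines: gnn fycsl oyjb fug tzhh jed mvexa uavsm extrn
Hunk 2: at line 3 remove [tzhh,jed,mvexa] add [geh,dkntk] -> 8 lines: gnn fycsl oyjb fug geh dkntk uavsm extrn
Hunk 3: at line 5 remove [dkntk] add [mlgc,xofa,wdhn] -> 10 lines: gnn fycsl oyjb fug geh mlgc xofa wdhn uavsm extrn
Hunk 4: at line 4 remove [mlgc,xofa] add [noct,xuh] -> 10 lines: gnn fycsl oyjb fug geh noct xuh wdhn uavsm extrn
Hunk 5: at line 5 remove [xuh] add [hms] -> 10 lines: gnn fycsl oyjb fug geh noct hms wdhn uavsm extrn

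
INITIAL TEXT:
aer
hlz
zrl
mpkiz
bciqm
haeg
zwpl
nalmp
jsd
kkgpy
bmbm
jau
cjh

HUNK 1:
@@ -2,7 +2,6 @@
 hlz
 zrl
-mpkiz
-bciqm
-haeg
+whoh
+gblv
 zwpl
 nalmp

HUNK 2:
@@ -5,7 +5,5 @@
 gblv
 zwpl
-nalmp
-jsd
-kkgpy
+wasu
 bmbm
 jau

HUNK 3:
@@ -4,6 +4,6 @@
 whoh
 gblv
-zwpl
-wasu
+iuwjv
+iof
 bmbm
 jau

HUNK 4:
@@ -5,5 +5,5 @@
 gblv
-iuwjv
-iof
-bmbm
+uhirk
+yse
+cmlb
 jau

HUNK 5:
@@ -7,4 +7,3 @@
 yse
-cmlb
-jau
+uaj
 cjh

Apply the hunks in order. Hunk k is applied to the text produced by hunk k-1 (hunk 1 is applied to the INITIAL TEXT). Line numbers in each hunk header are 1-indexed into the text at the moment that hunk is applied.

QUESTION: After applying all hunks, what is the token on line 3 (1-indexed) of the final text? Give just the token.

Answer: zrl

Derivation:
Hunk 1: at line 2 remove [mpkiz,bciqm,haeg] add [whoh,gblv] -> 12 lines: aer hlz zrl whoh gblv zwpl nalmp jsd kkgpy bmbm jau cjh
Hunk 2: at line 5 remove [nalmp,jsd,kkgpy] add [wasu] -> 10 lines: aer hlz zrl whoh gblv zwpl wasu bmbm jau cjh
Hunk 3: at line 4 remove [zwpl,wasu] add [iuwjv,iof] -> 10 lines: aer hlz zrl whoh gblv iuwjv iof bmbm jau cjh
Hunk 4: at line 5 remove [iuwjv,iof,bmbm] add [uhirk,yse,cmlb] -> 10 lines: aer hlz zrl whoh gblv uhirk yse cmlb jau cjh
Hunk 5: at line 7 remove [cmlb,jau] add [uaj] -> 9 lines: aer hlz zrl whoh gblv uhirk yse uaj cjh
Final line 3: zrl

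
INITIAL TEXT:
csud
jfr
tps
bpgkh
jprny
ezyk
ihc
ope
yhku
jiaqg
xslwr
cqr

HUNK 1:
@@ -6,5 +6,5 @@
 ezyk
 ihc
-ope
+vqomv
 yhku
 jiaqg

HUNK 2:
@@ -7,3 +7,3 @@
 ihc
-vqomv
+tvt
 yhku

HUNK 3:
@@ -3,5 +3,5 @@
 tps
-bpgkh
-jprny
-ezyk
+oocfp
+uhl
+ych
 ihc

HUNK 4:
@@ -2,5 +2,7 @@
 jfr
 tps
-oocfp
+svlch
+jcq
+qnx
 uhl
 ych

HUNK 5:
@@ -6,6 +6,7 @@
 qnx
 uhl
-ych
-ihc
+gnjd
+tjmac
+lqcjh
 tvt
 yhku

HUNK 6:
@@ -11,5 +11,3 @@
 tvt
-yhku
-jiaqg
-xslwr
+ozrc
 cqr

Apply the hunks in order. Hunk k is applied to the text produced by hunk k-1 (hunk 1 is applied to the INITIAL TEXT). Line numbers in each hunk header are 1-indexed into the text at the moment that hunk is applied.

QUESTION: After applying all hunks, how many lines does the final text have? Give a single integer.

Answer: 13

Derivation:
Hunk 1: at line 6 remove [ope] add [vqomv] -> 12 lines: csud jfr tps bpgkh jprny ezyk ihc vqomv yhku jiaqg xslwr cqr
Hunk 2: at line 7 remove [vqomv] add [tvt] -> 12 lines: csud jfr tps bpgkh jprny ezyk ihc tvt yhku jiaqg xslwr cqr
Hunk 3: at line 3 remove [bpgkh,jprny,ezyk] add [oocfp,uhl,ych] -> 12 lines: csud jfr tps oocfp uhl ych ihc tvt yhku jiaqg xslwr cqr
Hunk 4: at line 2 remove [oocfp] add [svlch,jcq,qnx] -> 14 lines: csud jfr tps svlch jcq qnx uhl ych ihc tvt yhku jiaqg xslwr cqr
Hunk 5: at line 6 remove [ych,ihc] add [gnjd,tjmac,lqcjh] -> 15 lines: csud jfr tps svlch jcq qnx uhl gnjd tjmac lqcjh tvt yhku jiaqg xslwr cqr
Hunk 6: at line 11 remove [yhku,jiaqg,xslwr] add [ozrc] -> 13 lines: csud jfr tps svlch jcq qnx uhl gnjd tjmac lqcjh tvt ozrc cqr
Final line count: 13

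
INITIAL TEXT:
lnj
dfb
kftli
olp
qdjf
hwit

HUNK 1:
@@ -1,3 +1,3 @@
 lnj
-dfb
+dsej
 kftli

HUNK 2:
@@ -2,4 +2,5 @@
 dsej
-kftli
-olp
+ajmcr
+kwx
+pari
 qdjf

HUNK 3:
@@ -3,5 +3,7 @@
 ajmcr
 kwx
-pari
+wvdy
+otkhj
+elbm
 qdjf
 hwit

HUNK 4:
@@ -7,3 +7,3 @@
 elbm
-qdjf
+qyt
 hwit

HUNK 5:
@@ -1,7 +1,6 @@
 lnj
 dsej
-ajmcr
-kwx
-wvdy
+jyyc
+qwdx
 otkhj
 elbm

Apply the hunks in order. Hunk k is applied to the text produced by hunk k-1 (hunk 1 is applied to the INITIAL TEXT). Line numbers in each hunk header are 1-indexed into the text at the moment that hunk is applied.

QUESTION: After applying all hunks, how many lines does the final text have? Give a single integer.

Answer: 8

Derivation:
Hunk 1: at line 1 remove [dfb] add [dsej] -> 6 lines: lnj dsej kftli olp qdjf hwit
Hunk 2: at line 2 remove [kftli,olp] add [ajmcr,kwx,pari] -> 7 lines: lnj dsej ajmcr kwx pari qdjf hwit
Hunk 3: at line 3 remove [pari] add [wvdy,otkhj,elbm] -> 9 lines: lnj dsej ajmcr kwx wvdy otkhj elbm qdjf hwit
Hunk 4: at line 7 remove [qdjf] add [qyt] -> 9 lines: lnj dsej ajmcr kwx wvdy otkhj elbm qyt hwit
Hunk 5: at line 1 remove [ajmcr,kwx,wvdy] add [jyyc,qwdx] -> 8 lines: lnj dsej jyyc qwdx otkhj elbm qyt hwit
Final line count: 8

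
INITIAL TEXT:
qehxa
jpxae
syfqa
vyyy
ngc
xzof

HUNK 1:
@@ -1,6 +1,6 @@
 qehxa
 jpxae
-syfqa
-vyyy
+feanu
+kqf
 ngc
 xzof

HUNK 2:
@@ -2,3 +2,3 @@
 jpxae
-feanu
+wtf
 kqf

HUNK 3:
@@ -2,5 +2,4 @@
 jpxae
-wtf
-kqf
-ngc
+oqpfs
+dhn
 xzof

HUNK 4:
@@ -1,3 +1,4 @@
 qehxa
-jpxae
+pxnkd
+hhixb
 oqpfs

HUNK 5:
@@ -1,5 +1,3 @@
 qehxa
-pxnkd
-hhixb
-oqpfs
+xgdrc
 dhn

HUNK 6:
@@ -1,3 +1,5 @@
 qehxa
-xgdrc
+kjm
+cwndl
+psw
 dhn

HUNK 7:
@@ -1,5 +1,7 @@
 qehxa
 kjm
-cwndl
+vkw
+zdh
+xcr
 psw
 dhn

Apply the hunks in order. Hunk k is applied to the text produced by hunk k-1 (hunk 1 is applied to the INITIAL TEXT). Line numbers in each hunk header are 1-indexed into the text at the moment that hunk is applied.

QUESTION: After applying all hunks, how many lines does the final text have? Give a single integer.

Answer: 8

Derivation:
Hunk 1: at line 1 remove [syfqa,vyyy] add [feanu,kqf] -> 6 lines: qehxa jpxae feanu kqf ngc xzof
Hunk 2: at line 2 remove [feanu] add [wtf] -> 6 lines: qehxa jpxae wtf kqf ngc xzof
Hunk 3: at line 2 remove [wtf,kqf,ngc] add [oqpfs,dhn] -> 5 lines: qehxa jpxae oqpfs dhn xzof
Hunk 4: at line 1 remove [jpxae] add [pxnkd,hhixb] -> 6 lines: qehxa pxnkd hhixb oqpfs dhn xzof
Hunk 5: at line 1 remove [pxnkd,hhixb,oqpfs] add [xgdrc] -> 4 lines: qehxa xgdrc dhn xzof
Hunk 6: at line 1 remove [xgdrc] add [kjm,cwndl,psw] -> 6 lines: qehxa kjm cwndl psw dhn xzof
Hunk 7: at line 1 remove [cwndl] add [vkw,zdh,xcr] -> 8 lines: qehxa kjm vkw zdh xcr psw dhn xzof
Final line count: 8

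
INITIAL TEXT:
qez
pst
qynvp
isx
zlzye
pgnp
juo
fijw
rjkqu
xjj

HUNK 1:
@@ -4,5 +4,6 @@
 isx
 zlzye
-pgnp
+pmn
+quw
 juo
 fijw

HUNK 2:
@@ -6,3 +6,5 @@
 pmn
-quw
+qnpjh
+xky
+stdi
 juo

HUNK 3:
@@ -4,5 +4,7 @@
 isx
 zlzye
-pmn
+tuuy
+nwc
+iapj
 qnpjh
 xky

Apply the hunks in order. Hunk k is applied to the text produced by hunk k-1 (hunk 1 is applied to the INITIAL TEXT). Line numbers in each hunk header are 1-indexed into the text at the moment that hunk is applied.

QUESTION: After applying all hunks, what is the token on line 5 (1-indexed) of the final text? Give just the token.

Answer: zlzye

Derivation:
Hunk 1: at line 4 remove [pgnp] add [pmn,quw] -> 11 lines: qez pst qynvp isx zlzye pmn quw juo fijw rjkqu xjj
Hunk 2: at line 6 remove [quw] add [qnpjh,xky,stdi] -> 13 lines: qez pst qynvp isx zlzye pmn qnpjh xky stdi juo fijw rjkqu xjj
Hunk 3: at line 4 remove [pmn] add [tuuy,nwc,iapj] -> 15 lines: qez pst qynvp isx zlzye tuuy nwc iapj qnpjh xky stdi juo fijw rjkqu xjj
Final line 5: zlzye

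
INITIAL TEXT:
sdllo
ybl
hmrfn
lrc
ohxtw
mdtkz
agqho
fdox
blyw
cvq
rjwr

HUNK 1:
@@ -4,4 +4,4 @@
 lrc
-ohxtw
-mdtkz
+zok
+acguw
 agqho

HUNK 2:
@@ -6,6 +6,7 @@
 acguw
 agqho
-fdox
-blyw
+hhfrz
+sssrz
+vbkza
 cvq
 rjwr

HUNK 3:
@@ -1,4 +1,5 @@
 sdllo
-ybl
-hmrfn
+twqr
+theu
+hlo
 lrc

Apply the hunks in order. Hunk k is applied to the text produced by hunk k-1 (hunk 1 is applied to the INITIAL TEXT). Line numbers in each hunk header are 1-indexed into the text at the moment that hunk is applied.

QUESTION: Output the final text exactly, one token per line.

Answer: sdllo
twqr
theu
hlo
lrc
zok
acguw
agqho
hhfrz
sssrz
vbkza
cvq
rjwr

Derivation:
Hunk 1: at line 4 remove [ohxtw,mdtkz] add [zok,acguw] -> 11 lines: sdllo ybl hmrfn lrc zok acguw agqho fdox blyw cvq rjwr
Hunk 2: at line 6 remove [fdox,blyw] add [hhfrz,sssrz,vbkza] -> 12 lines: sdllo ybl hmrfn lrc zok acguw agqho hhfrz sssrz vbkza cvq rjwr
Hunk 3: at line 1 remove [ybl,hmrfn] add [twqr,theu,hlo] -> 13 lines: sdllo twqr theu hlo lrc zok acguw agqho hhfrz sssrz vbkza cvq rjwr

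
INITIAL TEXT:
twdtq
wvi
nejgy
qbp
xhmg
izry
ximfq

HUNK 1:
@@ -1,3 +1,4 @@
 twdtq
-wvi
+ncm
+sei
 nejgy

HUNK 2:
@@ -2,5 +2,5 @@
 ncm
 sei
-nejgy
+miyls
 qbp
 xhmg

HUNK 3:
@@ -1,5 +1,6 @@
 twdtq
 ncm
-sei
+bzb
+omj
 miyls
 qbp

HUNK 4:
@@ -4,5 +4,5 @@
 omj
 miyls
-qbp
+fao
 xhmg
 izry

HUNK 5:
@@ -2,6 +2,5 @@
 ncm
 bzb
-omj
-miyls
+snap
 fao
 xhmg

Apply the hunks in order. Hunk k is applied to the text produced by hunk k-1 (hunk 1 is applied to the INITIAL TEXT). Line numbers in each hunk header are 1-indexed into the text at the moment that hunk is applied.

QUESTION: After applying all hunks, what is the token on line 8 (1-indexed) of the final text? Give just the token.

Answer: ximfq

Derivation:
Hunk 1: at line 1 remove [wvi] add [ncm,sei] -> 8 lines: twdtq ncm sei nejgy qbp xhmg izry ximfq
Hunk 2: at line 2 remove [nejgy] add [miyls] -> 8 lines: twdtq ncm sei miyls qbp xhmg izry ximfq
Hunk 3: at line 1 remove [sei] add [bzb,omj] -> 9 lines: twdtq ncm bzb omj miyls qbp xhmg izry ximfq
Hunk 4: at line 4 remove [qbp] add [fao] -> 9 lines: twdtq ncm bzb omj miyls fao xhmg izry ximfq
Hunk 5: at line 2 remove [omj,miyls] add [snap] -> 8 lines: twdtq ncm bzb snap fao xhmg izry ximfq
Final line 8: ximfq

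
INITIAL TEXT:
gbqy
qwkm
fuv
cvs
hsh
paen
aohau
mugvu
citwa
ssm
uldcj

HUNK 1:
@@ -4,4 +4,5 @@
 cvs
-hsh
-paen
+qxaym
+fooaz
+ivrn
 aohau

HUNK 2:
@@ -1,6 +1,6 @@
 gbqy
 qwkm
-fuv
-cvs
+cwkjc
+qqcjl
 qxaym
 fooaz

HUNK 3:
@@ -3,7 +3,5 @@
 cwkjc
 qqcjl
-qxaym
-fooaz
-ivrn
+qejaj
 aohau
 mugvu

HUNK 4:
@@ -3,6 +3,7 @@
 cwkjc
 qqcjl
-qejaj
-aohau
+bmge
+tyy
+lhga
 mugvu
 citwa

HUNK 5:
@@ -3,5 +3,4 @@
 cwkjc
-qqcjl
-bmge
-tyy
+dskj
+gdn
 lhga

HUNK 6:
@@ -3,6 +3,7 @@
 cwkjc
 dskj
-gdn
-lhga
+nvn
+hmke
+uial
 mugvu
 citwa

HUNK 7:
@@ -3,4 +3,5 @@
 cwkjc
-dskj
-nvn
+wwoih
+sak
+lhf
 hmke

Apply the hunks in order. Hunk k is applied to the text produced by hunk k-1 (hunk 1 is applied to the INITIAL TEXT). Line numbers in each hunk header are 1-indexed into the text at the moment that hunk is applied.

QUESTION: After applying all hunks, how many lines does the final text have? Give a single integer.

Answer: 12

Derivation:
Hunk 1: at line 4 remove [hsh,paen] add [qxaym,fooaz,ivrn] -> 12 lines: gbqy qwkm fuv cvs qxaym fooaz ivrn aohau mugvu citwa ssm uldcj
Hunk 2: at line 1 remove [fuv,cvs] add [cwkjc,qqcjl] -> 12 lines: gbqy qwkm cwkjc qqcjl qxaym fooaz ivrn aohau mugvu citwa ssm uldcj
Hunk 3: at line 3 remove [qxaym,fooaz,ivrn] add [qejaj] -> 10 lines: gbqy qwkm cwkjc qqcjl qejaj aohau mugvu citwa ssm uldcj
Hunk 4: at line 3 remove [qejaj,aohau] add [bmge,tyy,lhga] -> 11 lines: gbqy qwkm cwkjc qqcjl bmge tyy lhga mugvu citwa ssm uldcj
Hunk 5: at line 3 remove [qqcjl,bmge,tyy] add [dskj,gdn] -> 10 lines: gbqy qwkm cwkjc dskj gdn lhga mugvu citwa ssm uldcj
Hunk 6: at line 3 remove [gdn,lhga] add [nvn,hmke,uial] -> 11 lines: gbqy qwkm cwkjc dskj nvn hmke uial mugvu citwa ssm uldcj
Hunk 7: at line 3 remove [dskj,nvn] add [wwoih,sak,lhf] -> 12 lines: gbqy qwkm cwkjc wwoih sak lhf hmke uial mugvu citwa ssm uldcj
Final line count: 12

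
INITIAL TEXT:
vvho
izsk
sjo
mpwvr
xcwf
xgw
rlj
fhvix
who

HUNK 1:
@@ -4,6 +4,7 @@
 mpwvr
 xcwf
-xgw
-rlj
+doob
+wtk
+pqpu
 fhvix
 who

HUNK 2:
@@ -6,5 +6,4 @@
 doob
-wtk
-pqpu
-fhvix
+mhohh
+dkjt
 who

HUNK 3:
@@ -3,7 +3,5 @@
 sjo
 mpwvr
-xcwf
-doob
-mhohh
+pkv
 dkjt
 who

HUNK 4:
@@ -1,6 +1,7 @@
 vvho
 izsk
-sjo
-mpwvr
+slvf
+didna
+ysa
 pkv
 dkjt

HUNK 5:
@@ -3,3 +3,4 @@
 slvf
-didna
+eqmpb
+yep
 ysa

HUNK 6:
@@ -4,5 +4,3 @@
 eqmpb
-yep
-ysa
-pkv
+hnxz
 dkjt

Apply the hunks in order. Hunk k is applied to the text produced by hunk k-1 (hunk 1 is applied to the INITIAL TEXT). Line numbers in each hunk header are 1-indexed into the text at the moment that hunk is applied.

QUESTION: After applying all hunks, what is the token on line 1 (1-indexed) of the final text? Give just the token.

Hunk 1: at line 4 remove [xgw,rlj] add [doob,wtk,pqpu] -> 10 lines: vvho izsk sjo mpwvr xcwf doob wtk pqpu fhvix who
Hunk 2: at line 6 remove [wtk,pqpu,fhvix] add [mhohh,dkjt] -> 9 lines: vvho izsk sjo mpwvr xcwf doob mhohh dkjt who
Hunk 3: at line 3 remove [xcwf,doob,mhohh] add [pkv] -> 7 lines: vvho izsk sjo mpwvr pkv dkjt who
Hunk 4: at line 1 remove [sjo,mpwvr] add [slvf,didna,ysa] -> 8 lines: vvho izsk slvf didna ysa pkv dkjt who
Hunk 5: at line 3 remove [didna] add [eqmpb,yep] -> 9 lines: vvho izsk slvf eqmpb yep ysa pkv dkjt who
Hunk 6: at line 4 remove [yep,ysa,pkv] add [hnxz] -> 7 lines: vvho izsk slvf eqmpb hnxz dkjt who
Final line 1: vvho

Answer: vvho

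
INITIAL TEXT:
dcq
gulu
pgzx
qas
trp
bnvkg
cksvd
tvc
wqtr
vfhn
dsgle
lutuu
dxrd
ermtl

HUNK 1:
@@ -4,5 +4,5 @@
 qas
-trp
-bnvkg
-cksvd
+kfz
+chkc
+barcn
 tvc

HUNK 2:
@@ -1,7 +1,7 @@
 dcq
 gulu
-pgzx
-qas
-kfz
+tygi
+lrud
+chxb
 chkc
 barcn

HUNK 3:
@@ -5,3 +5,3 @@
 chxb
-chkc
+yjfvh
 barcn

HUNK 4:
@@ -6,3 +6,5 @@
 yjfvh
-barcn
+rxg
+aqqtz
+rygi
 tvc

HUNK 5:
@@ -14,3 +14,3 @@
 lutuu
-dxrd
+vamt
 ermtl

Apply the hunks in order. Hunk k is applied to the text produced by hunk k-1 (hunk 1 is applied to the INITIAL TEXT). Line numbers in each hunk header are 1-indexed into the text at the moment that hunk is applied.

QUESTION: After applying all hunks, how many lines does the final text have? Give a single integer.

Hunk 1: at line 4 remove [trp,bnvkg,cksvd] add [kfz,chkc,barcn] -> 14 lines: dcq gulu pgzx qas kfz chkc barcn tvc wqtr vfhn dsgle lutuu dxrd ermtl
Hunk 2: at line 1 remove [pgzx,qas,kfz] add [tygi,lrud,chxb] -> 14 lines: dcq gulu tygi lrud chxb chkc barcn tvc wqtr vfhn dsgle lutuu dxrd ermtl
Hunk 3: at line 5 remove [chkc] add [yjfvh] -> 14 lines: dcq gulu tygi lrud chxb yjfvh barcn tvc wqtr vfhn dsgle lutuu dxrd ermtl
Hunk 4: at line 6 remove [barcn] add [rxg,aqqtz,rygi] -> 16 lines: dcq gulu tygi lrud chxb yjfvh rxg aqqtz rygi tvc wqtr vfhn dsgle lutuu dxrd ermtl
Hunk 5: at line 14 remove [dxrd] add [vamt] -> 16 lines: dcq gulu tygi lrud chxb yjfvh rxg aqqtz rygi tvc wqtr vfhn dsgle lutuu vamt ermtl
Final line count: 16

Answer: 16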